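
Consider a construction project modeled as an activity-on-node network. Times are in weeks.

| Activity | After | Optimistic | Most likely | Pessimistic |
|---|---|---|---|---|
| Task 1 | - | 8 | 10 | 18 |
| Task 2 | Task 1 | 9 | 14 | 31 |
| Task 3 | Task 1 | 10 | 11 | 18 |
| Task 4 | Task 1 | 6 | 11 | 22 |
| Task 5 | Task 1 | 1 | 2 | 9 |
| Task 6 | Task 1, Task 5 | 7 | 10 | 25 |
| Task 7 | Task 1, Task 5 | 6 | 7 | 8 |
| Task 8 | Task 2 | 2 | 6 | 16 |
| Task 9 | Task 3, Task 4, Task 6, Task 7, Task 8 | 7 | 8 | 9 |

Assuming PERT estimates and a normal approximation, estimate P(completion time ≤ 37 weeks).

te_Task 1 = (8 + 4·10 + 18)/6 = 66/6 = 11; σ²_Task 1 = ((18−8)/6)² = 2.778
te_Task 2 = (9 + 4·14 + 31)/6 = 96/6 = 16; σ²_Task 2 = ((31−9)/6)² = 13.444
te_Task 3 = (10 + 4·11 + 18)/6 = 72/6 = 12; σ²_Task 3 = ((18−10)/6)² = 1.778
te_Task 4 = (6 + 4·11 + 22)/6 = 72/6 = 12; σ²_Task 4 = ((22−6)/6)² = 7.111
te_Task 5 = (1 + 4·2 + 9)/6 = 18/6 = 3; σ²_Task 5 = ((9−1)/6)² = 1.778
te_Task 6 = (7 + 4·10 + 25)/6 = 72/6 = 12; σ²_Task 6 = ((25−7)/6)² = 9.000
te_Task 7 = (6 + 4·7 + 8)/6 = 42/6 = 7; σ²_Task 7 = ((8−6)/6)² = 0.111
te_Task 8 = (2 + 4·6 + 16)/6 = 42/6 = 7; σ²_Task 8 = ((16−2)/6)² = 5.444
te_Task 9 = (7 + 4·8 + 9)/6 = 48/6 = 8; σ²_Task 9 = ((9−7)/6)² = 0.111

Forward pass:
ES_Task 1 = 0; EF_Task 1 = 11
ES_Task 2 = 11; EF_Task 2 = 11+16 = 27
ES_Task 3 = 11; EF_Task 3 = 11+12 = 23
ES_Task 4 = 11; EF_Task 4 = 11+12 = 23
ES_Task 5 = 11; EF_Task 5 = 11+3 = 14
ES_Task 6 = max(EF_Task 1=11, EF_Task 5=14) = 14; EF_Task 6 = 14+12 = 26
ES_Task 7 = max(EF_Task 1=11, EF_Task 5=14) = 14; EF_Task 7 = 14+7 = 21
ES_Task 8 = 27; EF_Task 8 = 27+7 = 34
ES_Task 9 = max(EF_Task 3=23, EF_Task 4=23, EF_Task 6=26, EF_Task 7=21, EF_Task 8=34) = 34; EF_Task 9 = 34+8 = 42
Expected project duration μ = 42 weeks. Critical path: Task 1 → Task 2 → Task 8 → Task 9.

Variance along critical path = 2.778 + 13.444 + 5.444 + 0.111 = 21.778; σ = √21.778 = 4.667 weeks.
Z = (37 − 42) / 4.667 = -1.071
P(T ≤ 37) = Φ(-1.071) ≈ 0.142

0.142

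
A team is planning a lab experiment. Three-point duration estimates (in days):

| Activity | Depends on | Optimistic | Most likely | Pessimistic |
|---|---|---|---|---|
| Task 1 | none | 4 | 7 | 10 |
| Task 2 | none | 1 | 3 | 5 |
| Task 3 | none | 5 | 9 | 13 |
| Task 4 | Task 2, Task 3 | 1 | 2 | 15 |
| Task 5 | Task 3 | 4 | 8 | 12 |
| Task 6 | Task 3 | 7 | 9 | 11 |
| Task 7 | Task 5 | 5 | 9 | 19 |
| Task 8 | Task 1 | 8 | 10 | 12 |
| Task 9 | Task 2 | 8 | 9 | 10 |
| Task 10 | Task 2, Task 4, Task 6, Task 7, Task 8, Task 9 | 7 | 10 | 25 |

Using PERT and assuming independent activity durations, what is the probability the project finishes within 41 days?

0.681

te_Task 1 = (4 + 4·7 + 10)/6 = 42/6 = 7; σ²_Task 1 = ((10−4)/6)² = 1.000
te_Task 2 = (1 + 4·3 + 5)/6 = 18/6 = 3; σ²_Task 2 = ((5−1)/6)² = 0.444
te_Task 3 = (5 + 4·9 + 13)/6 = 54/6 = 9; σ²_Task 3 = ((13−5)/6)² = 1.778
te_Task 4 = (1 + 4·2 + 15)/6 = 24/6 = 4; σ²_Task 4 = ((15−1)/6)² = 5.444
te_Task 5 = (4 + 4·8 + 12)/6 = 48/6 = 8; σ²_Task 5 = ((12−4)/6)² = 1.778
te_Task 6 = (7 + 4·9 + 11)/6 = 54/6 = 9; σ²_Task 6 = ((11−7)/6)² = 0.444
te_Task 7 = (5 + 4·9 + 19)/6 = 60/6 = 10; σ²_Task 7 = ((19−5)/6)² = 5.444
te_Task 8 = (8 + 4·10 + 12)/6 = 60/6 = 10; σ²_Task 8 = ((12−8)/6)² = 0.444
te_Task 9 = (8 + 4·9 + 10)/6 = 54/6 = 9; σ²_Task 9 = ((10−8)/6)² = 0.111
te_Task 10 = (7 + 4·10 + 25)/6 = 72/6 = 12; σ²_Task 10 = ((25−7)/6)² = 9.000

Forward pass:
ES_Task 1 = 0; EF_Task 1 = 7
ES_Task 2 = 0; EF_Task 2 = 3
ES_Task 3 = 0; EF_Task 3 = 9
ES_Task 4 = max(EF_Task 2=3, EF_Task 3=9) = 9; EF_Task 4 = 9+4 = 13
ES_Task 5 = 9; EF_Task 5 = 9+8 = 17
ES_Task 6 = 9; EF_Task 6 = 9+9 = 18
ES_Task 7 = 17; EF_Task 7 = 17+10 = 27
ES_Task 8 = 7; EF_Task 8 = 7+10 = 17
ES_Task 9 = 3; EF_Task 9 = 3+9 = 12
ES_Task 10 = max(EF_Task 2=3, EF_Task 4=13, EF_Task 6=18, EF_Task 7=27, EF_Task 8=17, EF_Task 9=12) = 27; EF_Task 10 = 27+12 = 39
Expected project duration μ = 39 days. Critical path: Task 3 → Task 5 → Task 7 → Task 10.

Variance along critical path = 1.778 + 1.778 + 5.444 + 9.000 = 18.000; σ = √18.000 = 4.243 days.
Z = (41 − 39) / 4.243 = 0.471
P(T ≤ 41) = Φ(0.471) ≈ 0.681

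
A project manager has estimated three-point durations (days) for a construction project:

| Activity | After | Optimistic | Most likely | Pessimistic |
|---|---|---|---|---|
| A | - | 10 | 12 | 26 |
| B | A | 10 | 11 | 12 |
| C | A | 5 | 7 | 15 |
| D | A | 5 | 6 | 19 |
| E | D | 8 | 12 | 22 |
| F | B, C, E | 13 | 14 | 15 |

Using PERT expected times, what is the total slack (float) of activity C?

13 days

te_A = (10 + 4·12 + 26)/6 = 84/6 = 14
te_B = (10 + 4·11 + 12)/6 = 66/6 = 11
te_C = (5 + 4·7 + 15)/6 = 48/6 = 8
te_D = (5 + 4·6 + 19)/6 = 48/6 = 8
te_E = (8 + 4·12 + 22)/6 = 78/6 = 13
te_F = (13 + 4·14 + 15)/6 = 84/6 = 14

Forward pass:
ES_A = 0; EF_A = 14
ES_B = 14; EF_B = 14+11 = 25
ES_C = 14; EF_C = 14+8 = 22
ES_D = 14; EF_D = 14+8 = 22
ES_E = 22; EF_E = 22+13 = 35
ES_F = max(EF_B=25, EF_C=22, EF_E=35) = 35; EF_F = 35+14 = 49
Expected project duration μ = 49 days. Critical path: A → D → E → F.

Backward pass:
LF_F = 49; LS_F = 49−14 = 35
LF_E = LS_F = 35; LS_E = 35−13 = 22
LF_D = LS_E = 22; LS_D = 22−8 = 14
LF_C = LS_F = 35; LS_C = 35−8 = 27
LF_B = LS_F = 35; LS_B = 35−11 = 24
LF_A = min(LS_B=24, LS_C=27, LS_D=14) = 14; LS_A = 14−14 = 0
Slack_C = LS_C − ES_C = 27 − 14 = 13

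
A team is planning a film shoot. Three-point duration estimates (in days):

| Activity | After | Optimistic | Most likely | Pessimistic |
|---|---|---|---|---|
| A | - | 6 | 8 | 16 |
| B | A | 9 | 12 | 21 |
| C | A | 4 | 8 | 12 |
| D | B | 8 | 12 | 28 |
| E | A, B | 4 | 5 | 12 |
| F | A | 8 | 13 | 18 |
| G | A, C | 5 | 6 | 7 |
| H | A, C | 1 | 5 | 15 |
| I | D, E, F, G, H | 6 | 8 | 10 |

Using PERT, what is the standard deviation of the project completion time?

4.28 days

te_A = (6 + 4·8 + 16)/6 = 54/6 = 9; σ²_A = ((16−6)/6)² = 2.778
te_B = (9 + 4·12 + 21)/6 = 78/6 = 13; σ²_B = ((21−9)/6)² = 4.000
te_C = (4 + 4·8 + 12)/6 = 48/6 = 8; σ²_C = ((12−4)/6)² = 1.778
te_D = (8 + 4·12 + 28)/6 = 84/6 = 14; σ²_D = ((28−8)/6)² = 11.111
te_E = (4 + 4·5 + 12)/6 = 36/6 = 6; σ²_E = ((12−4)/6)² = 1.778
te_F = (8 + 4·13 + 18)/6 = 78/6 = 13; σ²_F = ((18−8)/6)² = 2.778
te_G = (5 + 4·6 + 7)/6 = 36/6 = 6; σ²_G = ((7−5)/6)² = 0.111
te_H = (1 + 4·5 + 15)/6 = 36/6 = 6; σ²_H = ((15−1)/6)² = 5.444
te_I = (6 + 4·8 + 10)/6 = 48/6 = 8; σ²_I = ((10−6)/6)² = 0.444

Forward pass:
ES_A = 0; EF_A = 9
ES_B = 9; EF_B = 9+13 = 22
ES_C = 9; EF_C = 9+8 = 17
ES_D = 22; EF_D = 22+14 = 36
ES_E = max(EF_A=9, EF_B=22) = 22; EF_E = 22+6 = 28
ES_F = 9; EF_F = 9+13 = 22
ES_G = max(EF_A=9, EF_C=17) = 17; EF_G = 17+6 = 23
ES_H = max(EF_A=9, EF_C=17) = 17; EF_H = 17+6 = 23
ES_I = max(EF_D=36, EF_E=28, EF_F=22, EF_G=23, EF_H=23) = 36; EF_I = 36+8 = 44
Expected project duration μ = 44 days. Critical path: A → B → D → I.

Variance along critical path = 2.778 + 4.000 + 11.111 + 0.444 = 18.333
σ = √18.333 = 4.282 days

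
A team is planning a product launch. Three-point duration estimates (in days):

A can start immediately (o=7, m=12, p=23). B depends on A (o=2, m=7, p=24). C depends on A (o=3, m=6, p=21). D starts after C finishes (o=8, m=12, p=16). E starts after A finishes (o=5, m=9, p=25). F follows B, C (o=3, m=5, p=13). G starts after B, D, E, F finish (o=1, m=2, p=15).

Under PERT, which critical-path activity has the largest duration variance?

te_A = (7 + 4·12 + 23)/6 = 78/6 = 13; σ²_A = ((23−7)/6)² = 7.111
te_B = (2 + 4·7 + 24)/6 = 54/6 = 9; σ²_B = ((24−2)/6)² = 13.444
te_C = (3 + 4·6 + 21)/6 = 48/6 = 8; σ²_C = ((21−3)/6)² = 9.000
te_D = (8 + 4·12 + 16)/6 = 72/6 = 12; σ²_D = ((16−8)/6)² = 1.778
te_E = (5 + 4·9 + 25)/6 = 66/6 = 11; σ²_E = ((25−5)/6)² = 11.111
te_F = (3 + 4·5 + 13)/6 = 36/6 = 6; σ²_F = ((13−3)/6)² = 2.778
te_G = (1 + 4·2 + 15)/6 = 24/6 = 4; σ²_G = ((15−1)/6)² = 5.444

Forward pass:
ES_A = 0; EF_A = 13
ES_B = 13; EF_B = 13+9 = 22
ES_C = 13; EF_C = 13+8 = 21
ES_D = 21; EF_D = 21+12 = 33
ES_E = 13; EF_E = 13+11 = 24
ES_F = max(EF_B=22, EF_C=21) = 22; EF_F = 22+6 = 28
ES_G = max(EF_B=22, EF_D=33, EF_E=24, EF_F=28) = 33; EF_G = 33+4 = 37
Expected project duration μ = 37 days. Critical path: A → C → D → G.

Variances on critical path: σ²_A=7.111, σ²_C=9.000, σ²_D=1.778, σ²_G=5.444.
Largest is σ²_C = 9.000.

C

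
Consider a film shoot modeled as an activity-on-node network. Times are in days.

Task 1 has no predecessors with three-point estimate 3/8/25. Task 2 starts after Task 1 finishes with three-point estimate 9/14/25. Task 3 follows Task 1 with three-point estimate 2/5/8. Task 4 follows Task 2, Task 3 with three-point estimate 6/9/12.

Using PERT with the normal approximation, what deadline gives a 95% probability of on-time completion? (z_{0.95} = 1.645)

te_Task 1 = (3 + 4·8 + 25)/6 = 60/6 = 10; σ²_Task 1 = ((25−3)/6)² = 13.444
te_Task 2 = (9 + 4·14 + 25)/6 = 90/6 = 15; σ²_Task 2 = ((25−9)/6)² = 7.111
te_Task 3 = (2 + 4·5 + 8)/6 = 30/6 = 5; σ²_Task 3 = ((8−2)/6)² = 1.000
te_Task 4 = (6 + 4·9 + 12)/6 = 54/6 = 9; σ²_Task 4 = ((12−6)/6)² = 1.000

Forward pass:
ES_Task 1 = 0; EF_Task 1 = 10
ES_Task 2 = 10; EF_Task 2 = 10+15 = 25
ES_Task 3 = 10; EF_Task 3 = 10+5 = 15
ES_Task 4 = max(EF_Task 2=25, EF_Task 3=15) = 25; EF_Task 4 = 25+9 = 34
Expected project duration μ = 34 days. Critical path: Task 1 → Task 2 → Task 4.

Variance along critical path = 13.444 + 7.111 + 1.000 = 21.556; σ = 4.643 days.
D = μ + z·σ = 34 + 1.645·4.643 = 41.6 days

41.6 days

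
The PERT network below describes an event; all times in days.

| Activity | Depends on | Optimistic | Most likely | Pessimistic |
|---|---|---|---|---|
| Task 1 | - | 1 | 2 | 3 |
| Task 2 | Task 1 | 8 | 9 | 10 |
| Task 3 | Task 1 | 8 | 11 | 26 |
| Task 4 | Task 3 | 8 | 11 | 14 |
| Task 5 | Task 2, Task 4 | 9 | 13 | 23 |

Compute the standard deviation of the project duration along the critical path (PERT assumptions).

3.94 days

te_Task 1 = (1 + 4·2 + 3)/6 = 12/6 = 2; σ²_Task 1 = ((3−1)/6)² = 0.111
te_Task 2 = (8 + 4·9 + 10)/6 = 54/6 = 9; σ²_Task 2 = ((10−8)/6)² = 0.111
te_Task 3 = (8 + 4·11 + 26)/6 = 78/6 = 13; σ²_Task 3 = ((26−8)/6)² = 9.000
te_Task 4 = (8 + 4·11 + 14)/6 = 66/6 = 11; σ²_Task 4 = ((14−8)/6)² = 1.000
te_Task 5 = (9 + 4·13 + 23)/6 = 84/6 = 14; σ²_Task 5 = ((23−9)/6)² = 5.444

Forward pass:
ES_Task 1 = 0; EF_Task 1 = 2
ES_Task 2 = 2; EF_Task 2 = 2+9 = 11
ES_Task 3 = 2; EF_Task 3 = 2+13 = 15
ES_Task 4 = 15; EF_Task 4 = 15+11 = 26
ES_Task 5 = max(EF_Task 2=11, EF_Task 4=26) = 26; EF_Task 5 = 26+14 = 40
Expected project duration μ = 40 days. Critical path: Task 1 → Task 3 → Task 4 → Task 5.

Variance along critical path = 0.111 + 9.000 + 1.000 + 5.444 = 15.556
σ = √15.556 = 3.944 days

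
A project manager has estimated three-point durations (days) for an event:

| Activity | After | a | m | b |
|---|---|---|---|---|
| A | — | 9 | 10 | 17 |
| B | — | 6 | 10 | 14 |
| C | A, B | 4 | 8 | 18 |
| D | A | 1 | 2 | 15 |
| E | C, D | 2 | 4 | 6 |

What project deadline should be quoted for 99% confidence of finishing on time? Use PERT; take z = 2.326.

30.4 days

te_A = (9 + 4·10 + 17)/6 = 66/6 = 11; σ²_A = ((17−9)/6)² = 1.778
te_B = (6 + 4·10 + 14)/6 = 60/6 = 10; σ²_B = ((14−6)/6)² = 1.778
te_C = (4 + 4·8 + 18)/6 = 54/6 = 9; σ²_C = ((18−4)/6)² = 5.444
te_D = (1 + 4·2 + 15)/6 = 24/6 = 4; σ²_D = ((15−1)/6)² = 5.444
te_E = (2 + 4·4 + 6)/6 = 24/6 = 4; σ²_E = ((6−2)/6)² = 0.444

Forward pass:
ES_A = 0; EF_A = 11
ES_B = 0; EF_B = 10
ES_C = max(EF_A=11, EF_B=10) = 11; EF_C = 11+9 = 20
ES_D = 11; EF_D = 11+4 = 15
ES_E = max(EF_C=20, EF_D=15) = 20; EF_E = 20+4 = 24
Expected project duration μ = 24 days. Critical path: A → C → E.

Variance along critical path = 1.778 + 5.444 + 0.444 = 7.667; σ = 2.769 days.
D = μ + z·σ = 24 + 2.326·2.769 = 30.4 days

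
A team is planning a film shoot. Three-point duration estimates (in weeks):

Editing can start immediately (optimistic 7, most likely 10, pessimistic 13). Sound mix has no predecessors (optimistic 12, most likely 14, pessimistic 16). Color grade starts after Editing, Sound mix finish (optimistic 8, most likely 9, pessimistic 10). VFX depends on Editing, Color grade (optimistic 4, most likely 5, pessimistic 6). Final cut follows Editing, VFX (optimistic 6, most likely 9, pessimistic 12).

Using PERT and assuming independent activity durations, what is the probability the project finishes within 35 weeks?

0.061

te_Editing = (7 + 4·10 + 13)/6 = 60/6 = 10; σ²_Editing = ((13−7)/6)² = 1.000
te_Sound mix = (12 + 4·14 + 16)/6 = 84/6 = 14; σ²_Sound mix = ((16−12)/6)² = 0.444
te_Color grade = (8 + 4·9 + 10)/6 = 54/6 = 9; σ²_Color grade = ((10−8)/6)² = 0.111
te_VFX = (4 + 4·5 + 6)/6 = 30/6 = 5; σ²_VFX = ((6−4)/6)² = 0.111
te_Final cut = (6 + 4·9 + 12)/6 = 54/6 = 9; σ²_Final cut = ((12−6)/6)² = 1.000

Forward pass:
ES_Editing = 0; EF_Editing = 10
ES_Sound mix = 0; EF_Sound mix = 14
ES_Color grade = max(EF_Editing=10, EF_Sound mix=14) = 14; EF_Color grade = 14+9 = 23
ES_VFX = max(EF_Editing=10, EF_Color grade=23) = 23; EF_VFX = 23+5 = 28
ES_Final cut = max(EF_Editing=10, EF_VFX=28) = 28; EF_Final cut = 28+9 = 37
Expected project duration μ = 37 weeks. Critical path: Sound mix → Color grade → VFX → Final cut.

Variance along critical path = 0.444 + 0.111 + 0.111 + 1.000 = 1.667; σ = √1.667 = 1.291 weeks.
Z = (35 − 37) / 1.291 = -1.549
P(T ≤ 35) = Φ(-1.549) ≈ 0.061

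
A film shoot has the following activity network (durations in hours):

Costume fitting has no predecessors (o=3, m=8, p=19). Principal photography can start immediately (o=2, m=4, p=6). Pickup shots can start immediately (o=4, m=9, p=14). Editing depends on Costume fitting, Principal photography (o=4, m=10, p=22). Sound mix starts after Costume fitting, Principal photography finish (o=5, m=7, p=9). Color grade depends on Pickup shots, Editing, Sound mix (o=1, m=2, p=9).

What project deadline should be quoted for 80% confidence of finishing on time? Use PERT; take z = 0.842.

te_Costume fitting = (3 + 4·8 + 19)/6 = 54/6 = 9; σ²_Costume fitting = ((19−3)/6)² = 7.111
te_Principal photography = (2 + 4·4 + 6)/6 = 24/6 = 4; σ²_Principal photography = ((6−2)/6)² = 0.444
te_Pickup shots = (4 + 4·9 + 14)/6 = 54/6 = 9; σ²_Pickup shots = ((14−4)/6)² = 2.778
te_Editing = (4 + 4·10 + 22)/6 = 66/6 = 11; σ²_Editing = ((22−4)/6)² = 9.000
te_Sound mix = (5 + 4·7 + 9)/6 = 42/6 = 7; σ²_Sound mix = ((9−5)/6)² = 0.444
te_Color grade = (1 + 4·2 + 9)/6 = 18/6 = 3; σ²_Color grade = ((9−1)/6)² = 1.778

Forward pass:
ES_Costume fitting = 0; EF_Costume fitting = 9
ES_Principal photography = 0; EF_Principal photography = 4
ES_Pickup shots = 0; EF_Pickup shots = 9
ES_Editing = max(EF_Costume fitting=9, EF_Principal photography=4) = 9; EF_Editing = 9+11 = 20
ES_Sound mix = max(EF_Costume fitting=9, EF_Principal photography=4) = 9; EF_Sound mix = 9+7 = 16
ES_Color grade = max(EF_Pickup shots=9, EF_Editing=20, EF_Sound mix=16) = 20; EF_Color grade = 20+3 = 23
Expected project duration μ = 23 hours. Critical path: Costume fitting → Editing → Color grade.

Variance along critical path = 7.111 + 9.000 + 1.778 = 17.889; σ = 4.230 hours.
D = μ + z·σ = 23 + 0.842·4.230 = 26.6 hours

26.6 hours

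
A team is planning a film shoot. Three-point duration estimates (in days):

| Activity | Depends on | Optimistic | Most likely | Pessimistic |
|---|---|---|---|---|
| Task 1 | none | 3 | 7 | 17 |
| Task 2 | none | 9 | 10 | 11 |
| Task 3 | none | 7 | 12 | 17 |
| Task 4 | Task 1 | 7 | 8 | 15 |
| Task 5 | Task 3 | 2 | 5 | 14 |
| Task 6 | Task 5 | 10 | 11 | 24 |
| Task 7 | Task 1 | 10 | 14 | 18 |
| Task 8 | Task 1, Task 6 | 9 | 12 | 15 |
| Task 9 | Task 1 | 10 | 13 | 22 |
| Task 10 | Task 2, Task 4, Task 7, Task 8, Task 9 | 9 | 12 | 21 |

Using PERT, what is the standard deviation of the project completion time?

4.15 days

te_Task 1 = (3 + 4·7 + 17)/6 = 48/6 = 8; σ²_Task 1 = ((17−3)/6)² = 5.444
te_Task 2 = (9 + 4·10 + 11)/6 = 60/6 = 10; σ²_Task 2 = ((11−9)/6)² = 0.111
te_Task 3 = (7 + 4·12 + 17)/6 = 72/6 = 12; σ²_Task 3 = ((17−7)/6)² = 2.778
te_Task 4 = (7 + 4·8 + 15)/6 = 54/6 = 9; σ²_Task 4 = ((15−7)/6)² = 1.778
te_Task 5 = (2 + 4·5 + 14)/6 = 36/6 = 6; σ²_Task 5 = ((14−2)/6)² = 4.000
te_Task 6 = (10 + 4·11 + 24)/6 = 78/6 = 13; σ²_Task 6 = ((24−10)/6)² = 5.444
te_Task 7 = (10 + 4·14 + 18)/6 = 84/6 = 14; σ²_Task 7 = ((18−10)/6)² = 1.778
te_Task 8 = (9 + 4·12 + 15)/6 = 72/6 = 12; σ²_Task 8 = ((15−9)/6)² = 1.000
te_Task 9 = (10 + 4·13 + 22)/6 = 84/6 = 14; σ²_Task 9 = ((22−10)/6)² = 4.000
te_Task 10 = (9 + 4·12 + 21)/6 = 78/6 = 13; σ²_Task 10 = ((21−9)/6)² = 4.000

Forward pass:
ES_Task 1 = 0; EF_Task 1 = 8
ES_Task 2 = 0; EF_Task 2 = 10
ES_Task 3 = 0; EF_Task 3 = 12
ES_Task 4 = 8; EF_Task 4 = 8+9 = 17
ES_Task 5 = 12; EF_Task 5 = 12+6 = 18
ES_Task 6 = 18; EF_Task 6 = 18+13 = 31
ES_Task 7 = 8; EF_Task 7 = 8+14 = 22
ES_Task 8 = max(EF_Task 1=8, EF_Task 6=31) = 31; EF_Task 8 = 31+12 = 43
ES_Task 9 = 8; EF_Task 9 = 8+14 = 22
ES_Task 10 = max(EF_Task 2=10, EF_Task 4=17, EF_Task 7=22, EF_Task 8=43, EF_Task 9=22) = 43; EF_Task 10 = 43+13 = 56
Expected project duration μ = 56 days. Critical path: Task 3 → Task 5 → Task 6 → Task 8 → Task 10.

Variance along critical path = 2.778 + 4.000 + 5.444 + 1.000 + 4.000 = 17.222
σ = √17.222 = 4.150 days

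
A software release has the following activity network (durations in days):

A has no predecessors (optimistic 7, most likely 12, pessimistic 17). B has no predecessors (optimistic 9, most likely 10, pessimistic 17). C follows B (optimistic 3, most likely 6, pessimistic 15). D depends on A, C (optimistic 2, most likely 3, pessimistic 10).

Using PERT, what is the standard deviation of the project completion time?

te_A = (7 + 4·12 + 17)/6 = 72/6 = 12; σ²_A = ((17−7)/6)² = 2.778
te_B = (9 + 4·10 + 17)/6 = 66/6 = 11; σ²_B = ((17−9)/6)² = 1.778
te_C = (3 + 4·6 + 15)/6 = 42/6 = 7; σ²_C = ((15−3)/6)² = 4.000
te_D = (2 + 4·3 + 10)/6 = 24/6 = 4; σ²_D = ((10−2)/6)² = 1.778

Forward pass:
ES_A = 0; EF_A = 12
ES_B = 0; EF_B = 11
ES_C = 11; EF_C = 11+7 = 18
ES_D = max(EF_A=12, EF_C=18) = 18; EF_D = 18+4 = 22
Expected project duration μ = 22 days. Critical path: B → C → D.

Variance along critical path = 1.778 + 4.000 + 1.778 = 7.556
σ = √7.556 = 2.749 days

2.75 days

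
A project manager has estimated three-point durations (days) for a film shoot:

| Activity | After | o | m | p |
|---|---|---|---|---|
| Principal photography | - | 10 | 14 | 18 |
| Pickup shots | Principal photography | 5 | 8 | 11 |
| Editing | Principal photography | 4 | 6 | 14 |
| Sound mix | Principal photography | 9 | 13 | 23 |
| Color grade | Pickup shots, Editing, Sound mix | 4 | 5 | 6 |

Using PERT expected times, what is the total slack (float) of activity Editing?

7 days

te_Principal photography = (10 + 4·14 + 18)/6 = 84/6 = 14
te_Pickup shots = (5 + 4·8 + 11)/6 = 48/6 = 8
te_Editing = (4 + 4·6 + 14)/6 = 42/6 = 7
te_Sound mix = (9 + 4·13 + 23)/6 = 84/6 = 14
te_Color grade = (4 + 4·5 + 6)/6 = 30/6 = 5

Forward pass:
ES_Principal photography = 0; EF_Principal photography = 14
ES_Pickup shots = 14; EF_Pickup shots = 14+8 = 22
ES_Editing = 14; EF_Editing = 14+7 = 21
ES_Sound mix = 14; EF_Sound mix = 14+14 = 28
ES_Color grade = max(EF_Pickup shots=22, EF_Editing=21, EF_Sound mix=28) = 28; EF_Color grade = 28+5 = 33
Expected project duration μ = 33 days. Critical path: Principal photography → Sound mix → Color grade.

Backward pass:
LF_Color grade = 33; LS_Color grade = 33−5 = 28
LF_Sound mix = LS_Color grade = 28; LS_Sound mix = 28−14 = 14
LF_Editing = LS_Color grade = 28; LS_Editing = 28−7 = 21
LF_Pickup shots = LS_Color grade = 28; LS_Pickup shots = 28−8 = 20
LF_Principal photography = min(LS_Pickup shots=20, LS_Editing=21, LS_Sound mix=14) = 14; LS_Principal photography = 14−14 = 0
Slack_Editing = LS_Editing − ES_Editing = 21 − 14 = 7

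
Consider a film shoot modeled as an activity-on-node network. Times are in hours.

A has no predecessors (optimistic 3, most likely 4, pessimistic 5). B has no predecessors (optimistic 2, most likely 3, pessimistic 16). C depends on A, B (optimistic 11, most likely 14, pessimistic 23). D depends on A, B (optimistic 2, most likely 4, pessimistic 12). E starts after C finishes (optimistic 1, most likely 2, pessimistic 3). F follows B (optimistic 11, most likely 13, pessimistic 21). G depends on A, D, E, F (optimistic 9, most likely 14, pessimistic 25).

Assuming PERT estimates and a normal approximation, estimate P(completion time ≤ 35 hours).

0.312

te_A = (3 + 4·4 + 5)/6 = 24/6 = 4; σ²_A = ((5−3)/6)² = 0.111
te_B = (2 + 4·3 + 16)/6 = 30/6 = 5; σ²_B = ((16−2)/6)² = 5.444
te_C = (11 + 4·14 + 23)/6 = 90/6 = 15; σ²_C = ((23−11)/6)² = 4.000
te_D = (2 + 4·4 + 12)/6 = 30/6 = 5; σ²_D = ((12−2)/6)² = 2.778
te_E = (1 + 4·2 + 3)/6 = 12/6 = 2; σ²_E = ((3−1)/6)² = 0.111
te_F = (11 + 4·13 + 21)/6 = 84/6 = 14; σ²_F = ((21−11)/6)² = 2.778
te_G = (9 + 4·14 + 25)/6 = 90/6 = 15; σ²_G = ((25−9)/6)² = 7.111

Forward pass:
ES_A = 0; EF_A = 4
ES_B = 0; EF_B = 5
ES_C = max(EF_A=4, EF_B=5) = 5; EF_C = 5+15 = 20
ES_D = max(EF_A=4, EF_B=5) = 5; EF_D = 5+5 = 10
ES_E = 20; EF_E = 20+2 = 22
ES_F = 5; EF_F = 5+14 = 19
ES_G = max(EF_A=4, EF_D=10, EF_E=22, EF_F=19) = 22; EF_G = 22+15 = 37
Expected project duration μ = 37 hours. Critical path: B → C → E → G.

Variance along critical path = 5.444 + 4.000 + 0.111 + 7.111 = 16.667; σ = √16.667 = 4.082 hours.
Z = (35 − 37) / 4.082 = -0.490
P(T ≤ 35) = Φ(-0.490) ≈ 0.312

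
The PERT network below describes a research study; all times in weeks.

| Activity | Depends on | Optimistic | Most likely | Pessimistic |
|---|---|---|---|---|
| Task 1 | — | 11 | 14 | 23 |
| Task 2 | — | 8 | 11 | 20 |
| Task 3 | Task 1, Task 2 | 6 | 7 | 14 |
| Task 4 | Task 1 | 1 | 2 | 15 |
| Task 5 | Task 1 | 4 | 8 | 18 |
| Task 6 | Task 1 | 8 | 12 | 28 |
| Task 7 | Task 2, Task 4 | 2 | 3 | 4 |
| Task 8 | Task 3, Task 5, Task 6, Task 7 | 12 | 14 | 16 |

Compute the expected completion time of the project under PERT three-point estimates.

te_Task 1 = (11 + 4·14 + 23)/6 = 90/6 = 15
te_Task 2 = (8 + 4·11 + 20)/6 = 72/6 = 12
te_Task 3 = (6 + 4·7 + 14)/6 = 48/6 = 8
te_Task 4 = (1 + 4·2 + 15)/6 = 24/6 = 4
te_Task 5 = (4 + 4·8 + 18)/6 = 54/6 = 9
te_Task 6 = (8 + 4·12 + 28)/6 = 84/6 = 14
te_Task 7 = (2 + 4·3 + 4)/6 = 18/6 = 3
te_Task 8 = (12 + 4·14 + 16)/6 = 84/6 = 14

Forward pass:
ES_Task 1 = 0; EF_Task 1 = 15
ES_Task 2 = 0; EF_Task 2 = 12
ES_Task 3 = max(EF_Task 1=15, EF_Task 2=12) = 15; EF_Task 3 = 15+8 = 23
ES_Task 4 = 15; EF_Task 4 = 15+4 = 19
ES_Task 5 = 15; EF_Task 5 = 15+9 = 24
ES_Task 6 = 15; EF_Task 6 = 15+14 = 29
ES_Task 7 = max(EF_Task 2=12, EF_Task 4=19) = 19; EF_Task 7 = 19+3 = 22
ES_Task 8 = max(EF_Task 3=23, EF_Task 5=24, EF_Task 6=29, EF_Task 7=22) = 29; EF_Task 8 = 29+14 = 43
Expected project duration μ = 43 weeks. Critical path: Task 1 → Task 6 → Task 8.

43 weeks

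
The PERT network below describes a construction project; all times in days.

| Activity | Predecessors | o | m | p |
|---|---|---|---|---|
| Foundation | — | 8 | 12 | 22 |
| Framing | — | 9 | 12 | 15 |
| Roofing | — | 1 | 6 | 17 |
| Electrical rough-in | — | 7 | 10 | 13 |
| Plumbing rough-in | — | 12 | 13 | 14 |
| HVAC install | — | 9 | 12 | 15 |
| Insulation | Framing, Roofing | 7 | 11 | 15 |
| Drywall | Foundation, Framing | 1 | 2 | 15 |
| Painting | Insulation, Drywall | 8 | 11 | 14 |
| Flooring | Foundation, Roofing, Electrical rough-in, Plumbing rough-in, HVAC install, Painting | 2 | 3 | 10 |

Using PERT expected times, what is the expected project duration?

38 days

te_Foundation = (8 + 4·12 + 22)/6 = 78/6 = 13
te_Framing = (9 + 4·12 + 15)/6 = 72/6 = 12
te_Roofing = (1 + 4·6 + 17)/6 = 42/6 = 7
te_Electrical rough-in = (7 + 4·10 + 13)/6 = 60/6 = 10
te_Plumbing rough-in = (12 + 4·13 + 14)/6 = 78/6 = 13
te_HVAC install = (9 + 4·12 + 15)/6 = 72/6 = 12
te_Insulation = (7 + 4·11 + 15)/6 = 66/6 = 11
te_Drywall = (1 + 4·2 + 15)/6 = 24/6 = 4
te_Painting = (8 + 4·11 + 14)/6 = 66/6 = 11
te_Flooring = (2 + 4·3 + 10)/6 = 24/6 = 4

Forward pass:
ES_Foundation = 0; EF_Foundation = 13
ES_Framing = 0; EF_Framing = 12
ES_Roofing = 0; EF_Roofing = 7
ES_Electrical rough-in = 0; EF_Electrical rough-in = 10
ES_Plumbing rough-in = 0; EF_Plumbing rough-in = 13
ES_HVAC install = 0; EF_HVAC install = 12
ES_Insulation = max(EF_Framing=12, EF_Roofing=7) = 12; EF_Insulation = 12+11 = 23
ES_Drywall = max(EF_Foundation=13, EF_Framing=12) = 13; EF_Drywall = 13+4 = 17
ES_Painting = max(EF_Insulation=23, EF_Drywall=17) = 23; EF_Painting = 23+11 = 34
ES_Flooring = max(EF_Foundation=13, EF_Roofing=7, EF_Electrical rough-in=10, EF_Plumbing rough-in=13, EF_HVAC install=12, EF_Painting=34) = 34; EF_Flooring = 34+4 = 38
Expected project duration μ = 38 days. Critical path: Framing → Insulation → Painting → Flooring.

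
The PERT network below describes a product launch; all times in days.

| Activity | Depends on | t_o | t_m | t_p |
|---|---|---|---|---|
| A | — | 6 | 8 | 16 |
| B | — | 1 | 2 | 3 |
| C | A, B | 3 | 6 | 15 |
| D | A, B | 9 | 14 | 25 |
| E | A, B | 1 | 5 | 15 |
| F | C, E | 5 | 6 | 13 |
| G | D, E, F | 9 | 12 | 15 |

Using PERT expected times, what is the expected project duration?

36 days

te_A = (6 + 4·8 + 16)/6 = 54/6 = 9
te_B = (1 + 4·2 + 3)/6 = 12/6 = 2
te_C = (3 + 4·6 + 15)/6 = 42/6 = 7
te_D = (9 + 4·14 + 25)/6 = 90/6 = 15
te_E = (1 + 4·5 + 15)/6 = 36/6 = 6
te_F = (5 + 4·6 + 13)/6 = 42/6 = 7
te_G = (9 + 4·12 + 15)/6 = 72/6 = 12

Forward pass:
ES_A = 0; EF_A = 9
ES_B = 0; EF_B = 2
ES_C = max(EF_A=9, EF_B=2) = 9; EF_C = 9+7 = 16
ES_D = max(EF_A=9, EF_B=2) = 9; EF_D = 9+15 = 24
ES_E = max(EF_A=9, EF_B=2) = 9; EF_E = 9+6 = 15
ES_F = max(EF_C=16, EF_E=15) = 16; EF_F = 16+7 = 23
ES_G = max(EF_D=24, EF_E=15, EF_F=23) = 24; EF_G = 24+12 = 36
Expected project duration μ = 36 days. Critical path: A → D → G.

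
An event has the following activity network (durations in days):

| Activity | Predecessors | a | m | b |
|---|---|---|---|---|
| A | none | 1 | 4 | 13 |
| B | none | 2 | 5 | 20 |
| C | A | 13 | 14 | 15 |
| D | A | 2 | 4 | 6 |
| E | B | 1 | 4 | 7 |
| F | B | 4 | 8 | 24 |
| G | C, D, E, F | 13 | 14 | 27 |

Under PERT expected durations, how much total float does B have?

2 days

te_A = (1 + 4·4 + 13)/6 = 30/6 = 5
te_B = (2 + 4·5 + 20)/6 = 42/6 = 7
te_C = (13 + 4·14 + 15)/6 = 84/6 = 14
te_D = (2 + 4·4 + 6)/6 = 24/6 = 4
te_E = (1 + 4·4 + 7)/6 = 24/6 = 4
te_F = (4 + 4·8 + 24)/6 = 60/6 = 10
te_G = (13 + 4·14 + 27)/6 = 96/6 = 16

Forward pass:
ES_A = 0; EF_A = 5
ES_B = 0; EF_B = 7
ES_C = 5; EF_C = 5+14 = 19
ES_D = 5; EF_D = 5+4 = 9
ES_E = 7; EF_E = 7+4 = 11
ES_F = 7; EF_F = 7+10 = 17
ES_G = max(EF_C=19, EF_D=9, EF_E=11, EF_F=17) = 19; EF_G = 19+16 = 35
Expected project duration μ = 35 days. Critical path: A → C → G.

Backward pass:
LF_G = 35; LS_G = 35−16 = 19
LF_F = LS_G = 19; LS_F = 19−10 = 9
LF_E = LS_G = 19; LS_E = 19−4 = 15
LF_D = LS_G = 19; LS_D = 19−4 = 15
LF_C = LS_G = 19; LS_C = 19−14 = 5
LF_B = min(LS_E=15, LS_F=9) = 9; LS_B = 9−7 = 2
LF_A = min(LS_C=5, LS_D=15) = 5; LS_A = 5−5 = 0
Slack_B = LS_B − ES_B = 2 − 0 = 2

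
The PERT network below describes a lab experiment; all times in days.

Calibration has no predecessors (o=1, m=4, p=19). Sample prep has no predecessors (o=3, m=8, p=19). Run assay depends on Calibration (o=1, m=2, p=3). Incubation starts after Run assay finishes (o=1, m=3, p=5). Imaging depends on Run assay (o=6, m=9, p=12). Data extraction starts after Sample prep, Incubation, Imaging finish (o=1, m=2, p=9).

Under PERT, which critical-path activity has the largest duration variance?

Calibration

te_Calibration = (1 + 4·4 + 19)/6 = 36/6 = 6; σ²_Calibration = ((19−1)/6)² = 9.000
te_Sample prep = (3 + 4·8 + 19)/6 = 54/6 = 9; σ²_Sample prep = ((19−3)/6)² = 7.111
te_Run assay = (1 + 4·2 + 3)/6 = 12/6 = 2; σ²_Run assay = ((3−1)/6)² = 0.111
te_Incubation = (1 + 4·3 + 5)/6 = 18/6 = 3; σ²_Incubation = ((5−1)/6)² = 0.444
te_Imaging = (6 + 4·9 + 12)/6 = 54/6 = 9; σ²_Imaging = ((12−6)/6)² = 1.000
te_Data extraction = (1 + 4·2 + 9)/6 = 18/6 = 3; σ²_Data extraction = ((9−1)/6)² = 1.778

Forward pass:
ES_Calibration = 0; EF_Calibration = 6
ES_Sample prep = 0; EF_Sample prep = 9
ES_Run assay = 6; EF_Run assay = 6+2 = 8
ES_Incubation = 8; EF_Incubation = 8+3 = 11
ES_Imaging = 8; EF_Imaging = 8+9 = 17
ES_Data extraction = max(EF_Sample prep=9, EF_Incubation=11, EF_Imaging=17) = 17; EF_Data extraction = 17+3 = 20
Expected project duration μ = 20 days. Critical path: Calibration → Run assay → Imaging → Data extraction.

Variances on critical path: σ²_Calibration=9.000, σ²_Run assay=0.111, σ²_Imaging=1.000, σ²_Data extraction=1.778.
Largest is σ²_Calibration = 9.000.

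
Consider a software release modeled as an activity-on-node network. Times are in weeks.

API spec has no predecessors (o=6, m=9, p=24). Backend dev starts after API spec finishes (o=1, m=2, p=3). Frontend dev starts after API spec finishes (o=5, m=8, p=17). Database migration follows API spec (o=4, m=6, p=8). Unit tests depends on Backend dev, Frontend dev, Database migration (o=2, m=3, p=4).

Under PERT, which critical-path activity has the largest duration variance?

API spec

te_API spec = (6 + 4·9 + 24)/6 = 66/6 = 11; σ²_API spec = ((24−6)/6)² = 9.000
te_Backend dev = (1 + 4·2 + 3)/6 = 12/6 = 2; σ²_Backend dev = ((3−1)/6)² = 0.111
te_Frontend dev = (5 + 4·8 + 17)/6 = 54/6 = 9; σ²_Frontend dev = ((17−5)/6)² = 4.000
te_Database migration = (4 + 4·6 + 8)/6 = 36/6 = 6; σ²_Database migration = ((8−4)/6)² = 0.444
te_Unit tests = (2 + 4·3 + 4)/6 = 18/6 = 3; σ²_Unit tests = ((4−2)/6)² = 0.111

Forward pass:
ES_API spec = 0; EF_API spec = 11
ES_Backend dev = 11; EF_Backend dev = 11+2 = 13
ES_Frontend dev = 11; EF_Frontend dev = 11+9 = 20
ES_Database migration = 11; EF_Database migration = 11+6 = 17
ES_Unit tests = max(EF_Backend dev=13, EF_Frontend dev=20, EF_Database migration=17) = 20; EF_Unit tests = 20+3 = 23
Expected project duration μ = 23 weeks. Critical path: API spec → Frontend dev → Unit tests.

Variances on critical path: σ²_API spec=9.000, σ²_Frontend dev=4.000, σ²_Unit tests=0.111.
Largest is σ²_API spec = 9.000.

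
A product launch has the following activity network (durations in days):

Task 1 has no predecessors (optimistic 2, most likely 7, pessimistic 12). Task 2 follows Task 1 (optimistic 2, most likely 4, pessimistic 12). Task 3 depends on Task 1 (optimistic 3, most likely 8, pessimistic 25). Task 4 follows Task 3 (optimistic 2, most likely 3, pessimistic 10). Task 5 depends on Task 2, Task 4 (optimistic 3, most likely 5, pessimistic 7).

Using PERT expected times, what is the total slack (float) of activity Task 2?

9 days

te_Task 1 = (2 + 4·7 + 12)/6 = 42/6 = 7
te_Task 2 = (2 + 4·4 + 12)/6 = 30/6 = 5
te_Task 3 = (3 + 4·8 + 25)/6 = 60/6 = 10
te_Task 4 = (2 + 4·3 + 10)/6 = 24/6 = 4
te_Task 5 = (3 + 4·5 + 7)/6 = 30/6 = 5

Forward pass:
ES_Task 1 = 0; EF_Task 1 = 7
ES_Task 2 = 7; EF_Task 2 = 7+5 = 12
ES_Task 3 = 7; EF_Task 3 = 7+10 = 17
ES_Task 4 = 17; EF_Task 4 = 17+4 = 21
ES_Task 5 = max(EF_Task 2=12, EF_Task 4=21) = 21; EF_Task 5 = 21+5 = 26
Expected project duration μ = 26 days. Critical path: Task 1 → Task 3 → Task 4 → Task 5.

Backward pass:
LF_Task 5 = 26; LS_Task 5 = 26−5 = 21
LF_Task 4 = LS_Task 5 = 21; LS_Task 4 = 21−4 = 17
LF_Task 3 = LS_Task 4 = 17; LS_Task 3 = 17−10 = 7
LF_Task 2 = LS_Task 5 = 21; LS_Task 2 = 21−5 = 16
LF_Task 1 = min(LS_Task 2=16, LS_Task 3=7) = 7; LS_Task 1 = 7−7 = 0
Slack_Task 2 = LS_Task 2 − ES_Task 2 = 16 − 7 = 9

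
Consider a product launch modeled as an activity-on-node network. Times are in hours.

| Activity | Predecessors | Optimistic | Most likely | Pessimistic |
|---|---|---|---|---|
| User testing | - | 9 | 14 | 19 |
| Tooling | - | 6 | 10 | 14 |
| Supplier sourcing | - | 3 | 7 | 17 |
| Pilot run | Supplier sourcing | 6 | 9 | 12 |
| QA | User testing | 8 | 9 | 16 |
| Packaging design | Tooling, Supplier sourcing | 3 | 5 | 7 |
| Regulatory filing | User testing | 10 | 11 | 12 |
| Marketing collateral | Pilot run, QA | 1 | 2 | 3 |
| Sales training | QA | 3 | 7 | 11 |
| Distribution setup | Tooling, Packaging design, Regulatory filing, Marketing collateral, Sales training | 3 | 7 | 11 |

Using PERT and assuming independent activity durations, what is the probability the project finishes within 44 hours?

te_User testing = (9 + 4·14 + 19)/6 = 84/6 = 14; σ²_User testing = ((19−9)/6)² = 2.778
te_Tooling = (6 + 4·10 + 14)/6 = 60/6 = 10; σ²_Tooling = ((14−6)/6)² = 1.778
te_Supplier sourcing = (3 + 4·7 + 17)/6 = 48/6 = 8; σ²_Supplier sourcing = ((17−3)/6)² = 5.444
te_Pilot run = (6 + 4·9 + 12)/6 = 54/6 = 9; σ²_Pilot run = ((12−6)/6)² = 1.000
te_QA = (8 + 4·9 + 16)/6 = 60/6 = 10; σ²_QA = ((16−8)/6)² = 1.778
te_Packaging design = (3 + 4·5 + 7)/6 = 30/6 = 5; σ²_Packaging design = ((7−3)/6)² = 0.444
te_Regulatory filing = (10 + 4·11 + 12)/6 = 66/6 = 11; σ²_Regulatory filing = ((12−10)/6)² = 0.111
te_Marketing collateral = (1 + 4·2 + 3)/6 = 12/6 = 2; σ²_Marketing collateral = ((3−1)/6)² = 0.111
te_Sales training = (3 + 4·7 + 11)/6 = 42/6 = 7; σ²_Sales training = ((11−3)/6)² = 1.778
te_Distribution setup = (3 + 4·7 + 11)/6 = 42/6 = 7; σ²_Distribution setup = ((11−3)/6)² = 1.778

Forward pass:
ES_User testing = 0; EF_User testing = 14
ES_Tooling = 0; EF_Tooling = 10
ES_Supplier sourcing = 0; EF_Supplier sourcing = 8
ES_Pilot run = 8; EF_Pilot run = 8+9 = 17
ES_QA = 14; EF_QA = 14+10 = 24
ES_Packaging design = max(EF_Tooling=10, EF_Supplier sourcing=8) = 10; EF_Packaging design = 10+5 = 15
ES_Regulatory filing = 14; EF_Regulatory filing = 14+11 = 25
ES_Marketing collateral = max(EF_Pilot run=17, EF_QA=24) = 24; EF_Marketing collateral = 24+2 = 26
ES_Sales training = 24; EF_Sales training = 24+7 = 31
ES_Distribution setup = max(EF_Tooling=10, EF_Packaging design=15, EF_Regulatory filing=25, EF_Marketing collateral=26, EF_Sales training=31) = 31; EF_Distribution setup = 31+7 = 38
Expected project duration μ = 38 hours. Critical path: User testing → QA → Sales training → Distribution setup.

Variance along critical path = 2.778 + 1.778 + 1.778 + 1.778 = 8.111; σ = √8.111 = 2.848 hours.
Z = (44 − 38) / 2.848 = 2.107
P(T ≤ 44) = Φ(2.107) ≈ 0.982

0.982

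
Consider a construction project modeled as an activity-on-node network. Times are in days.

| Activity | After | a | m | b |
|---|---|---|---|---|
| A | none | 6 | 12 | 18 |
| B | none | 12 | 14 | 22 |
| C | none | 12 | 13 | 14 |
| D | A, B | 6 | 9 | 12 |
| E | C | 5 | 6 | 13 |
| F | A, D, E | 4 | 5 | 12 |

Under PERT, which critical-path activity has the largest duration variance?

te_A = (6 + 4·12 + 18)/6 = 72/6 = 12; σ²_A = ((18−6)/6)² = 4.000
te_B = (12 + 4·14 + 22)/6 = 90/6 = 15; σ²_B = ((22−12)/6)² = 2.778
te_C = (12 + 4·13 + 14)/6 = 78/6 = 13; σ²_C = ((14−12)/6)² = 0.111
te_D = (6 + 4·9 + 12)/6 = 54/6 = 9; σ²_D = ((12−6)/6)² = 1.000
te_E = (5 + 4·6 + 13)/6 = 42/6 = 7; σ²_E = ((13−5)/6)² = 1.778
te_F = (4 + 4·5 + 12)/6 = 36/6 = 6; σ²_F = ((12−4)/6)² = 1.778

Forward pass:
ES_A = 0; EF_A = 12
ES_B = 0; EF_B = 15
ES_C = 0; EF_C = 13
ES_D = max(EF_A=12, EF_B=15) = 15; EF_D = 15+9 = 24
ES_E = 13; EF_E = 13+7 = 20
ES_F = max(EF_A=12, EF_D=24, EF_E=20) = 24; EF_F = 24+6 = 30
Expected project duration μ = 30 days. Critical path: B → D → F.

Variances on critical path: σ²_B=2.778, σ²_D=1.000, σ²_F=1.778.
Largest is σ²_B = 2.778.

B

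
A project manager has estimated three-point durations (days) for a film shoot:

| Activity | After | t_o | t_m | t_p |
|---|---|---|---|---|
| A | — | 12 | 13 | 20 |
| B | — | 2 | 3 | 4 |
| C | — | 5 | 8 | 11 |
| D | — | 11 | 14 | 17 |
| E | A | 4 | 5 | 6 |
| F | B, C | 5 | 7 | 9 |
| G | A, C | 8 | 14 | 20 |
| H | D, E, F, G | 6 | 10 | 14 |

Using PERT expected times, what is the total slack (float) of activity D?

te_A = (12 + 4·13 + 20)/6 = 84/6 = 14
te_B = (2 + 4·3 + 4)/6 = 18/6 = 3
te_C = (5 + 4·8 + 11)/6 = 48/6 = 8
te_D = (11 + 4·14 + 17)/6 = 84/6 = 14
te_E = (4 + 4·5 + 6)/6 = 30/6 = 5
te_F = (5 + 4·7 + 9)/6 = 42/6 = 7
te_G = (8 + 4·14 + 20)/6 = 84/6 = 14
te_H = (6 + 4·10 + 14)/6 = 60/6 = 10

Forward pass:
ES_A = 0; EF_A = 14
ES_B = 0; EF_B = 3
ES_C = 0; EF_C = 8
ES_D = 0; EF_D = 14
ES_E = 14; EF_E = 14+5 = 19
ES_F = max(EF_B=3, EF_C=8) = 8; EF_F = 8+7 = 15
ES_G = max(EF_A=14, EF_C=8) = 14; EF_G = 14+14 = 28
ES_H = max(EF_D=14, EF_E=19, EF_F=15, EF_G=28) = 28; EF_H = 28+10 = 38
Expected project duration μ = 38 days. Critical path: A → G → H.

Backward pass:
LF_H = 38; LS_H = 38−10 = 28
LF_G = LS_H = 28; LS_G = 28−14 = 14
LF_F = LS_H = 28; LS_F = 28−7 = 21
LF_E = LS_H = 28; LS_E = 28−5 = 23
LF_D = LS_H = 28; LS_D = 28−14 = 14
LF_C = min(LS_F=21, LS_G=14) = 14; LS_C = 14−8 = 6
LF_B = LS_F = 21; LS_B = 21−3 = 18
LF_A = min(LS_E=23, LS_G=14) = 14; LS_A = 14−14 = 0
Slack_D = LS_D − ES_D = 14 − 0 = 14

14 days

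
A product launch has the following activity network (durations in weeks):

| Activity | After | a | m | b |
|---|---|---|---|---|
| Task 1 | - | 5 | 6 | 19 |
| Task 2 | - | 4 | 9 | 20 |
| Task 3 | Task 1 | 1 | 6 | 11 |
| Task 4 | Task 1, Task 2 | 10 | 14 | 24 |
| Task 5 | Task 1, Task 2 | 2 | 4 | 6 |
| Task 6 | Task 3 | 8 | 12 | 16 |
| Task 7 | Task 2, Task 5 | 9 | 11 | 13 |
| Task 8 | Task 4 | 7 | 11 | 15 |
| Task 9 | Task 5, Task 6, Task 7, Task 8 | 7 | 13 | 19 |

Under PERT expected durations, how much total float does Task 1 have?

te_Task 1 = (5 + 4·6 + 19)/6 = 48/6 = 8
te_Task 2 = (4 + 4·9 + 20)/6 = 60/6 = 10
te_Task 3 = (1 + 4·6 + 11)/6 = 36/6 = 6
te_Task 4 = (10 + 4·14 + 24)/6 = 90/6 = 15
te_Task 5 = (2 + 4·4 + 6)/6 = 24/6 = 4
te_Task 6 = (8 + 4·12 + 16)/6 = 72/6 = 12
te_Task 7 = (9 + 4·11 + 13)/6 = 66/6 = 11
te_Task 8 = (7 + 4·11 + 15)/6 = 66/6 = 11
te_Task 9 = (7 + 4·13 + 19)/6 = 78/6 = 13

Forward pass:
ES_Task 1 = 0; EF_Task 1 = 8
ES_Task 2 = 0; EF_Task 2 = 10
ES_Task 3 = 8; EF_Task 3 = 8+6 = 14
ES_Task 4 = max(EF_Task 1=8, EF_Task 2=10) = 10; EF_Task 4 = 10+15 = 25
ES_Task 5 = max(EF_Task 1=8, EF_Task 2=10) = 10; EF_Task 5 = 10+4 = 14
ES_Task 6 = 14; EF_Task 6 = 14+12 = 26
ES_Task 7 = max(EF_Task 2=10, EF_Task 5=14) = 14; EF_Task 7 = 14+11 = 25
ES_Task 8 = 25; EF_Task 8 = 25+11 = 36
ES_Task 9 = max(EF_Task 5=14, EF_Task 6=26, EF_Task 7=25, EF_Task 8=36) = 36; EF_Task 9 = 36+13 = 49
Expected project duration μ = 49 weeks. Critical path: Task 2 → Task 4 → Task 8 → Task 9.

Backward pass:
LF_Task 9 = 49; LS_Task 9 = 49−13 = 36
LF_Task 8 = LS_Task 9 = 36; LS_Task 8 = 36−11 = 25
LF_Task 7 = LS_Task 9 = 36; LS_Task 7 = 36−11 = 25
LF_Task 6 = LS_Task 9 = 36; LS_Task 6 = 36−12 = 24
LF_Task 5 = min(LS_Task 7=25, LS_Task 9=36) = 25; LS_Task 5 = 25−4 = 21
LF_Task 4 = LS_Task 8 = 25; LS_Task 4 = 25−15 = 10
LF_Task 3 = LS_Task 6 = 24; LS_Task 3 = 24−6 = 18
LF_Task 2 = min(LS_Task 4=10, LS_Task 5=21, LS_Task 7=25) = 10; LS_Task 2 = 10−10 = 0
LF_Task 1 = min(LS_Task 3=18, LS_Task 4=10, LS_Task 5=21) = 10; LS_Task 1 = 10−8 = 2
Slack_Task 1 = LS_Task 1 − ES_Task 1 = 2 − 0 = 2

2 weeks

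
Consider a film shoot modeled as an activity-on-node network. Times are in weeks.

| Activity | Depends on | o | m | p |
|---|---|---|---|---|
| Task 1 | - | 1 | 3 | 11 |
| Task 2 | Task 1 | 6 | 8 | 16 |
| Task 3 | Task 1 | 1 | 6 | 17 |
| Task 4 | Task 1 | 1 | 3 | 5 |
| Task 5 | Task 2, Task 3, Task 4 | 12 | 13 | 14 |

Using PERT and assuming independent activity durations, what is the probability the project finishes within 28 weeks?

0.800

te_Task 1 = (1 + 4·3 + 11)/6 = 24/6 = 4; σ²_Task 1 = ((11−1)/6)² = 2.778
te_Task 2 = (6 + 4·8 + 16)/6 = 54/6 = 9; σ²_Task 2 = ((16−6)/6)² = 2.778
te_Task 3 = (1 + 4·6 + 17)/6 = 42/6 = 7; σ²_Task 3 = ((17−1)/6)² = 7.111
te_Task 4 = (1 + 4·3 + 5)/6 = 18/6 = 3; σ²_Task 4 = ((5−1)/6)² = 0.444
te_Task 5 = (12 + 4·13 + 14)/6 = 78/6 = 13; σ²_Task 5 = ((14−12)/6)² = 0.111

Forward pass:
ES_Task 1 = 0; EF_Task 1 = 4
ES_Task 2 = 4; EF_Task 2 = 4+9 = 13
ES_Task 3 = 4; EF_Task 3 = 4+7 = 11
ES_Task 4 = 4; EF_Task 4 = 4+3 = 7
ES_Task 5 = max(EF_Task 2=13, EF_Task 3=11, EF_Task 4=7) = 13; EF_Task 5 = 13+13 = 26
Expected project duration μ = 26 weeks. Critical path: Task 1 → Task 2 → Task 5.

Variance along critical path = 2.778 + 2.778 + 0.111 = 5.667; σ = √5.667 = 2.380 weeks.
Z = (28 − 26) / 2.380 = 0.840
P(T ≤ 28) = Φ(0.840) ≈ 0.800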